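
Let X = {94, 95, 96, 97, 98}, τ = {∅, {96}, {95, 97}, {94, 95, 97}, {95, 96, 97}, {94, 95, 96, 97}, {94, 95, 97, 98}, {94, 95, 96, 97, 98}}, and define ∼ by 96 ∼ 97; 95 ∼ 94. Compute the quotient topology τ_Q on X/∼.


X/∼ = {[94=95], [96=97], [98]}; |τ_Q| = 3.

Equivalence classes: [94=95], [96=97], [98].
Quotient map π: X → X/∼ sends 94 ↦ [94=95], 95 ↦ [94=95], 96 ↦ [96=97], 97 ↦ [96=97], 98 ↦ [98].
For each subset V ⊆ X/∼, compute π^{-1}(V) ⊆ X and check whether π^{-1}(V) ∈ τ. V is open in τ_Q iff π^{-1}(V) ∈ τ.
  V = {}: π^{-1}(V) = ∅ ∈ τ ✓.
  V = {[94=95]}: π^{-1}(V) = {94, 95} ∉ τ ✗.
  V = {[96=97]}: π^{-1}(V) = {96, 97} ∉ τ ✗.
  V = {[94=95], [96=97]}: π^{-1}(V) = {94, 95, 96, 97} ∈ τ ✓.
  V = {[98]}: π^{-1}(V) = {98} ∉ τ ✗.
  V = {[94=95], [98]}: π^{-1}(V) = {94, 95, 98} ∉ τ ✗.
  V = {[96=97], [98]}: π^{-1}(V) = {96, 97, 98} ∉ τ ✗.
  V = {[94=95], [96=97], [98]}: π^{-1}(V) = {94, 95, 96, 97, 98} ∈ τ ✓.
Open sets in the quotient: τ_Q = {{}, {[94=95], [96=97]}, {[94=95], [96=97], [98]}} (3 elements).


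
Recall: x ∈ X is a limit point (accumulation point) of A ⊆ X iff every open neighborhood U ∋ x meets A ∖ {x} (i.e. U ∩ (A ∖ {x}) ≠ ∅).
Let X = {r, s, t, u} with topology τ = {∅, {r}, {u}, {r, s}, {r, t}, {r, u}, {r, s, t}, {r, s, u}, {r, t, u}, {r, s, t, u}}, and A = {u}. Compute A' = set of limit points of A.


A' = ∅

For each x ∈ X, list the open sets U ∈ τ with x ∈ U, then check whether U ∩ (A ∖ {x}) ≠ ∅ for every such U.
  x = r: open {r} ∋ x has {r} ∩ (A ∖ {r}) = ∅, so x is NOT a limit point.
  x = s: open {r, s} ∋ x has {r, s} ∩ (A ∖ {s}) = ∅, so x is NOT a limit point.
  x = t: open {r, t} ∋ x has {r, t} ∩ (A ∖ {t}) = ∅, so x is NOT a limit point.
  x = u: open {u} ∋ x has {u} ∩ (A ∖ {u}) = ∅, so x is NOT a limit point.
Collecting: A' = ∅.


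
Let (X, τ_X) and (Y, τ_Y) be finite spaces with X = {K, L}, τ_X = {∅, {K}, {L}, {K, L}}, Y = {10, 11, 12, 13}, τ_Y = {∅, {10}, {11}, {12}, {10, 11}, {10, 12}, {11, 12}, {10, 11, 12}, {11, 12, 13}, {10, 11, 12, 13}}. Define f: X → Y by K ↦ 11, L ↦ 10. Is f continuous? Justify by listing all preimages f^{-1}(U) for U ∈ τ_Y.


f IS continuous.

Compute f^{-1}(U) for each U ∈ τ_Y:
  U = ∅: f^{-1}(U) = ∅ ∈ τ_X ✓.
  U = {10}: f^{-1}(U) = {L} ∈ τ_X ✓.
  U = {11}: f^{-1}(U) = {K} ∈ τ_X ✓.
  U = {12}: f^{-1}(U) = ∅ ∈ τ_X ✓.
  U = {10, 11}: f^{-1}(U) = {K, L} ∈ τ_X ✓.
  U = {10, 12}: f^{-1}(U) = {L} ∈ τ_X ✓.
  U = {11, 12}: f^{-1}(U) = {K} ∈ τ_X ✓.
  U = {10, 11, 12}: f^{-1}(U) = {K, L} ∈ τ_X ✓.
  U = {11, 12, 13}: f^{-1}(U) = {K} ∈ τ_X ✓.
  U = {10, 11, 12, 13}: f^{-1}(U) = {K, L} ∈ τ_X ✓.
Every preimage lies in τ_X, so f IS continuous.


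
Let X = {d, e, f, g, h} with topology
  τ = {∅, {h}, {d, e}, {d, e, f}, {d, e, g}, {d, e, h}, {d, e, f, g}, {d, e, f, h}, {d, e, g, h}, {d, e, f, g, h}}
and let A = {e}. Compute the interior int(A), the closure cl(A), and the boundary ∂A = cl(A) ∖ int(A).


int(A) = ∅, cl(A) = {d, e, f, g}, ∂A = {d, e, f, g}.

Closed sets in (X, τ) are complements of opens:
  closed(X, τ) = {∅, {f}, {g}, {h}, {f, g}, {f, h}, {g, h}, {f, g, h}, {d, e, f, g}, {d, e, f, g, h}}.
int(A) = ⋃ {U ∈ τ : U ⊆ A}. Opens contained in A: ∅.
Taking the union of these: int(A) = ∅.
cl(A) = ⋂ {C closed : A ⊆ C}. Closed sets containing A: {d, e, f, g}, {d, e, f, g, h}.
Intersecting these: cl(A) = {d, e, f, g}.
∂A = cl(A) ∖ int(A) = {d, e, f, g} ∖ ∅ = {d, e, f, g}.


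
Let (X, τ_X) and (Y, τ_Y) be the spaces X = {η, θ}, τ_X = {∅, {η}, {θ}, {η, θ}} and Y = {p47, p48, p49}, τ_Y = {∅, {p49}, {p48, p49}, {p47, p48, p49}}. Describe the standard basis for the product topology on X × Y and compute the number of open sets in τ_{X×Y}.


Basis B = {∅ × ∅, {η} × {p49}, {θ} × {p49}, {η} × {p48, p49}, {η, θ} × {p49}, {θ} × {p48, p49}, {η} × {p47, p48, p49}, {θ} × {p47, p48, p49}, {η, θ} × {p48, p49}, {η, θ} × {p47, p48, p49}}; |τ_{X×Y}| = 16.

Enumerate products U × V with U ∈ τ_X, V ∈ τ_Y (deduplicated):
  ∅ × ∅ = {} (∅)
  {η} × {p49} = {(η,p49)}
  {θ} × {p49} = {(θ,p49)}
  {η} × {p48, p49} = {(η,p48), (η,p49)}
  {η, θ} × {p49} = {(η,p49), (θ,p49)}
  {θ} × {p48, p49} = {(θ,p48), (θ,p49)}
  {η} × {p47, p48, p49} = {(η,p47), (η,p48), (η,p49)}
  {θ} × {p47, p48, p49} = {(θ,p47), (θ,p48), (θ,p49)}
  {η, θ} × {p48, p49} = {(η,p48), (η,p49), (θ,p48), (θ,p49)}
  {η, θ} × {p47, p48, p49} = {(η,p47), (η,p48), (η,p49), (θ,p47), (θ,p48), (θ,p49)}
These 10 distinct sets form the basis B.
Close under arbitrary unions to get τ_{X×Y}; counting gives |τ_{X×Y}| = 16.


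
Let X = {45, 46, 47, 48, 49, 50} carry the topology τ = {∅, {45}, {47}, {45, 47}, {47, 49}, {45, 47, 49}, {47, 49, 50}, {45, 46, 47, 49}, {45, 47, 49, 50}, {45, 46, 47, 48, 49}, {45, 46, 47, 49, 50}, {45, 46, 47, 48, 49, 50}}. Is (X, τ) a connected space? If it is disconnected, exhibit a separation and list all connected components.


(X, τ) is connected.

Find clopen sets (U ∈ τ with X ∖ U ∈ τ):
  U = ∅, X ∖ U = {45, 46, 47, 48, 49, 50} — both open, so U is clopen.
  U = {45, 46, 47, 48, 49, 50}, X ∖ U = ∅ — both open, so U is clopen.
Only trivial clopens (∅ and X) exist, so (X, τ) is connected.
Compute connected components by grouping points that agree on all clopens:
  component: {45, 46, 47, 48, 49, 50}


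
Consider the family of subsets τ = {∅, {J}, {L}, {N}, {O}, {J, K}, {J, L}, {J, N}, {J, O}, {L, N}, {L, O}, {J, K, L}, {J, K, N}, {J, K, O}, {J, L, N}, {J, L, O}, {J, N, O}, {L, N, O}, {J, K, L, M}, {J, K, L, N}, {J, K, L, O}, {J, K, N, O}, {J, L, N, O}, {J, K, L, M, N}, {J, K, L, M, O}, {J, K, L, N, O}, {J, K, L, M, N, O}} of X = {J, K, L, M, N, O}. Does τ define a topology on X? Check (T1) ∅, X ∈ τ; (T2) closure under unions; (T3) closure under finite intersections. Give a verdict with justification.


τ is NOT a topology on X.

Axiom (T1): ∅ ∈ τ? Yes; X ∈ τ? Yes.
Axiom (T2/T3): check pairwise unions and intersections of members of τ.
Counterexample for (T2): {N} ∪ {O} = {N, O} ∉ τ. Therefore τ is NOT a topology.


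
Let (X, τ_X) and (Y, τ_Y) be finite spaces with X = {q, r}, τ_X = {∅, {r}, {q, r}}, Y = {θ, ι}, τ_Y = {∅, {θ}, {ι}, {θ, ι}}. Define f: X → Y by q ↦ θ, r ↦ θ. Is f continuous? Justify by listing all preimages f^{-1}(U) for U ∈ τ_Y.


f IS continuous.

Compute f^{-1}(U) for each U ∈ τ_Y:
  U = ∅: f^{-1}(U) = ∅ ∈ τ_X ✓.
  U = {θ}: f^{-1}(U) = {q, r} ∈ τ_X ✓.
  U = {ι}: f^{-1}(U) = ∅ ∈ τ_X ✓.
  U = {θ, ι}: f^{-1}(U) = {q, r} ∈ τ_X ✓.
Every preimage lies in τ_X, so f IS continuous.


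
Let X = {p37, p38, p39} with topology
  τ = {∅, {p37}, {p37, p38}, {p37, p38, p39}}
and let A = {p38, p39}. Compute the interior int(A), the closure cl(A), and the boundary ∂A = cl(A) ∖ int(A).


int(A) = ∅, cl(A) = {p38, p39}, ∂A = {p38, p39}.

Closed sets in (X, τ) are complements of opens:
  closed(X, τ) = {∅, {p39}, {p38, p39}, {p37, p38, p39}}.
int(A) = ⋃ {U ∈ τ : U ⊆ A}. Opens contained in A: ∅.
Taking the union of these: int(A) = ∅.
cl(A) = ⋂ {C closed : A ⊆ C}. Closed sets containing A: {p38, p39}, {p37, p38, p39}.
Intersecting these: cl(A) = {p38, p39}.
∂A = cl(A) ∖ int(A) = {p38, p39} ∖ ∅ = {p38, p39}.


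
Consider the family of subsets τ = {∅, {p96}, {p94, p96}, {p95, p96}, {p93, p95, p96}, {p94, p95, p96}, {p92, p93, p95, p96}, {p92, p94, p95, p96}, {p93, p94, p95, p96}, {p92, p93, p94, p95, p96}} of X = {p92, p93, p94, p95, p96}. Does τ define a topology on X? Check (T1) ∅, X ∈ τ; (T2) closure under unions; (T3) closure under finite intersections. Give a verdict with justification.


τ is NOT a topology on X.

Axiom (T1): ∅ ∈ τ? Yes; X ∈ τ? Yes.
Axiom (T2/T3): check pairwise unions and intersections of members of τ.
Counterexample for (T3): {p92, p93, p95, p96} ∩ {p92, p94, p95, p96} = {p92, p95, p96} ∉ τ. Therefore τ is NOT a topology.


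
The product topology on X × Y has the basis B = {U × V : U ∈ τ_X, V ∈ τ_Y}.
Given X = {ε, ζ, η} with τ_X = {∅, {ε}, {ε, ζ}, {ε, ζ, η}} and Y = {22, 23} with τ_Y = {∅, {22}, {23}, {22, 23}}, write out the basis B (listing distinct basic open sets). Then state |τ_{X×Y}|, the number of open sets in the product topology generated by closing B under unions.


Basis B = {∅ × ∅, {ε} × {22}, {ε} × {23}, {ε} × {22, 23}, {ε, ζ} × {22}, {ε, ζ} × {23}, {ε, ζ, η} × {22}, {ε, ζ, η} × {23}, {ε, ζ} × {22, 23}, {ε, ζ, η} × {22, 23}}; |τ_{X×Y}| = 16.

Enumerate products U × V with U ∈ τ_X, V ∈ τ_Y (deduplicated):
  ∅ × ∅ = {} (∅)
  {ε} × {22} = {(ε,22)}
  {ε} × {23} = {(ε,23)}
  {ε} × {22, 23} = {(ε,22), (ε,23)}
  {ε, ζ} × {22} = {(ε,22), (ζ,22)}
  {ε, ζ} × {23} = {(ε,23), (ζ,23)}
  {ε, ζ, η} × {22} = {(ε,22), (ζ,22), (η,22)}
  {ε, ζ, η} × {23} = {(ε,23), (ζ,23), (η,23)}
  {ε, ζ} × {22, 23} = {(ε,22), (ε,23), (ζ,22), (ζ,23)}
  {ε, ζ, η} × {22, 23} = {(ε,22), (ε,23), (ζ,22), (ζ,23), (η,22), (η,23)}
These 10 distinct sets form the basis B.
Close under arbitrary unions to get τ_{X×Y}; counting gives |τ_{X×Y}| = 16.


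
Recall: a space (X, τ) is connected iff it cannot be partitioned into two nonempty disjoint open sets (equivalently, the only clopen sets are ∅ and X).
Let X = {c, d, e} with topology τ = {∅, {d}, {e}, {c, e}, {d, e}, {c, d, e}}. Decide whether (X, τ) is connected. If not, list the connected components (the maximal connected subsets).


(X, τ) is disconnected; components = [{d}, {c, e}].

Find clopen sets (U ∈ τ with X ∖ U ∈ τ):
  U = ∅, X ∖ U = {c, d, e} — both open, so U is clopen.
  U = {d}, X ∖ U = {c, e} — both open, so U is clopen.
  U = {c, e}, X ∖ U = {d} — both open, so U is clopen.
  U = {c, d, e}, X ∖ U = ∅ — both open, so U is clopen.
Nontrivial clopen(s) exist: e.g. {c, e}. So (X, τ) is disconnected.
Compute connected components by grouping points that agree on all clopens:
  component: {d}
  component: {c, e}


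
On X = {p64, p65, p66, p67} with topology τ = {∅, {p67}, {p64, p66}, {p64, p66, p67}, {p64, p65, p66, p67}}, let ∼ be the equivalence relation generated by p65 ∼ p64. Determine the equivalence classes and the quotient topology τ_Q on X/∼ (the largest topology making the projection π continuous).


X/∼ = {[p64=p65], [p66], [p67]}; |τ_Q| = 3.

Equivalence classes: [p64=p65], [p66], [p67].
Quotient map π: X → X/∼ sends p64 ↦ [p64=p65], p65 ↦ [p64=p65], p66 ↦ [p66], p67 ↦ [p67].
For each subset V ⊆ X/∼, compute π^{-1}(V) ⊆ X and check whether π^{-1}(V) ∈ τ. V is open in τ_Q iff π^{-1}(V) ∈ τ.
  V = {}: π^{-1}(V) = ∅ ∈ τ ✓.
  V = {[p64=p65]}: π^{-1}(V) = {p64, p65} ∉ τ ✗.
  V = {[p66]}: π^{-1}(V) = {p66} ∉ τ ✗.
  V = {[p64=p65], [p66]}: π^{-1}(V) = {p64, p65, p66} ∉ τ ✗.
  V = {[p67]}: π^{-1}(V) = {p67} ∈ τ ✓.
  V = {[p64=p65], [p67]}: π^{-1}(V) = {p64, p65, p67} ∉ τ ✗.
  V = {[p66], [p67]}: π^{-1}(V) = {p66, p67} ∉ τ ✗.
  V = {[p64=p65], [p66], [p67]}: π^{-1}(V) = {p64, p65, p66, p67} ∈ τ ✓.
Open sets in the quotient: τ_Q = {{}, {[p67]}, {[p64=p65], [p66], [p67]}} (3 elements).


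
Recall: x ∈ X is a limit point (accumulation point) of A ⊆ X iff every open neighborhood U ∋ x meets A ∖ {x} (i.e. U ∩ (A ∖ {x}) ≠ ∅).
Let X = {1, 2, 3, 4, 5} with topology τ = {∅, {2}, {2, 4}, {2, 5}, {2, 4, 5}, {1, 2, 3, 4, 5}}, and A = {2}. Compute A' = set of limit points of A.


A' = {1, 3, 4, 5}

For each x ∈ X, list the open sets U ∈ τ with x ∈ U, then check whether U ∩ (A ∖ {x}) ≠ ∅ for every such U.
  x = 1: opens ∋ x are {1, 2, 3, 4, 5}; each meets A ∖ {1}, so x IS a limit point.
  x = 2: open {2} ∋ x has {2} ∩ (A ∖ {2}) = ∅, so x is NOT a limit point.
  x = 3: opens ∋ x are {1, 2, 3, 4, 5}; each meets A ∖ {3}, so x IS a limit point.
  x = 4: opens ∋ x are {2, 4}, {2, 4, 5}, {1, 2, 3, 4, 5}; each meets A ∖ {4}, so x IS a limit point.
  x = 5: opens ∋ x are {2, 5}, {2, 4, 5}, {1, 2, 3, 4, 5}; each meets A ∖ {5}, so x IS a limit point.
Collecting: A' = {1, 3, 4, 5}.


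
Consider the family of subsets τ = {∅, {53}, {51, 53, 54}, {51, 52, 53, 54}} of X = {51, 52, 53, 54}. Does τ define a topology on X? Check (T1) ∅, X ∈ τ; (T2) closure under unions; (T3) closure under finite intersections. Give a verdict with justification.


τ IS a topology on X.

Axiom (T1): ∅ ∈ τ? Yes; X ∈ τ? Yes.
Axiom (T2/T3): check pairwise unions and intersections of members of τ.
All pairwise intersections and unions checked — each lies in τ. Therefore τ satisfies (T1), (T2), (T3): it IS a topology on X.


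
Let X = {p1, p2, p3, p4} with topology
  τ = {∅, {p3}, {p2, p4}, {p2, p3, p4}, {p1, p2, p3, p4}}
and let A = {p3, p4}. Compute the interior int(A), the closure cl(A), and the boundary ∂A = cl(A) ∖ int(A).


int(A) = {p3}, cl(A) = {p1, p2, p3, p4}, ∂A = {p1, p2, p4}.

Closed sets in (X, τ) are complements of opens:
  closed(X, τ) = {∅, {p1}, {p1, p3}, {p1, p2, p4}, {p1, p2, p3, p4}}.
int(A) = ⋃ {U ∈ τ : U ⊆ A}. Opens contained in A: ∅, {p3}.
Taking the union of these: int(A) = {p3}.
cl(A) = ⋂ {C closed : A ⊆ C}. Closed sets containing A: {p1, p2, p3, p4}.
Intersecting these: cl(A) = {p1, p2, p3, p4}.
∂A = cl(A) ∖ int(A) = {p1, p2, p3, p4} ∖ {p3} = {p1, p2, p4}.


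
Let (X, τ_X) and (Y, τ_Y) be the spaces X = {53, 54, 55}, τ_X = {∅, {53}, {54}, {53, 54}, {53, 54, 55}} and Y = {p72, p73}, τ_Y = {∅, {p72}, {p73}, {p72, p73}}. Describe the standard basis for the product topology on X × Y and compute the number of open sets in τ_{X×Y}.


Basis B = {∅ × ∅, {53} × {p72}, {53} × {p73}, {54} × {p72}, {54} × {p73}, {53} × {p72, p73}, {53, 54} × {p72}, {53, 54} × {p73}, {54} × {p72, p73}, {53, 54, 55} × {p72}, {53, 54, 55} × {p73}, {53, 54} × {p72, p73}, {53, 54, 55} × {p72, p73}}; |τ_{X×Y}| = 25.

Enumerate products U × V with U ∈ τ_X, V ∈ τ_Y (deduplicated):
  ∅ × ∅ = {} (∅)
  {53} × {p72} = {(53,p72)}
  {53} × {p73} = {(53,p73)}
  {54} × {p72} = {(54,p72)}
  {54} × {p73} = {(54,p73)}
  {53} × {p72, p73} = {(53,p72), (53,p73)}
  {53, 54} × {p72} = {(53,p72), (54,p72)}
  {53, 54} × {p73} = {(53,p73), (54,p73)}
  {54} × {p72, p73} = {(54,p72), (54,p73)}
  {53, 54, 55} × {p72} = {(53,p72), (54,p72), (55,p72)}
  {53, 54, 55} × {p73} = {(53,p73), (54,p73), (55,p73)}
  {53, 54} × {p72, p73} = {(53,p72), (53,p73), (54,p72), (54,p73)}
  {53, 54, 55} × {p72, p73} = {(53,p72), (53,p73), (54,p72), (54,p73), (55,p72), (55,p73)}
These 13 distinct sets form the basis B.
Close under arbitrary unions to get τ_{X×Y}; counting gives |τ_{X×Y}| = 25.


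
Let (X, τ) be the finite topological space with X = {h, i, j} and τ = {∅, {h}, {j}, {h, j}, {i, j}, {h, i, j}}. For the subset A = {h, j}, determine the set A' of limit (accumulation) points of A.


A' = {i}

For each x ∈ X, list the open sets U ∈ τ with x ∈ U, then check whether U ∩ (A ∖ {x}) ≠ ∅ for every such U.
  x = h: open {h} ∋ x has {h} ∩ (A ∖ {h}) = ∅, so x is NOT a limit point.
  x = i: opens ∋ x are {i, j}, {h, i, j}; each meets A ∖ {i}, so x IS a limit point.
  x = j: open {j} ∋ x has {j} ∩ (A ∖ {j}) = ∅, so x is NOT a limit point.
Collecting: A' = {i}.


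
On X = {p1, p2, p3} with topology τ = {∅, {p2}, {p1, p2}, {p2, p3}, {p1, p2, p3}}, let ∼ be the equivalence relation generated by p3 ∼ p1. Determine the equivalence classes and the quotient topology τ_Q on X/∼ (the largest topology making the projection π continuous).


X/∼ = {[p1=p3], [p2]}; |τ_Q| = 3.

Equivalence classes: [p1=p3], [p2].
Quotient map π: X → X/∼ sends p1 ↦ [p1=p3], p2 ↦ [p2], p3 ↦ [p1=p3].
For each subset V ⊆ X/∼, compute π^{-1}(V) ⊆ X and check whether π^{-1}(V) ∈ τ. V is open in τ_Q iff π^{-1}(V) ∈ τ.
  V = {}: π^{-1}(V) = ∅ ∈ τ ✓.
  V = {[p1=p3]}: π^{-1}(V) = {p1, p3} ∉ τ ✗.
  V = {[p2]}: π^{-1}(V) = {p2} ∈ τ ✓.
  V = {[p1=p3], [p2]}: π^{-1}(V) = {p1, p2, p3} ∈ τ ✓.
Open sets in the quotient: τ_Q = {{}, {[p2]}, {[p1=p3], [p2]}} (3 elements).


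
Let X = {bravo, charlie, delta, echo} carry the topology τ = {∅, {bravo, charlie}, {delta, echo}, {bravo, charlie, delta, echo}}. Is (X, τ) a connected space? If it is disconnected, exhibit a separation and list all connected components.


(X, τ) is disconnected; components = [{bravo, charlie}, {delta, echo}].

Find clopen sets (U ∈ τ with X ∖ U ∈ τ):
  U = ∅, X ∖ U = {bravo, charlie, delta, echo} — both open, so U is clopen.
  U = {bravo, charlie}, X ∖ U = {delta, echo} — both open, so U is clopen.
  U = {delta, echo}, X ∖ U = {bravo, charlie} — both open, so U is clopen.
  U = {bravo, charlie, delta, echo}, X ∖ U = ∅ — both open, so U is clopen.
Nontrivial clopen(s) exist: e.g. {bravo, charlie}. So (X, τ) is disconnected.
Compute connected components by grouping points that agree on all clopens:
  component: {bravo, charlie}
  component: {delta, echo}


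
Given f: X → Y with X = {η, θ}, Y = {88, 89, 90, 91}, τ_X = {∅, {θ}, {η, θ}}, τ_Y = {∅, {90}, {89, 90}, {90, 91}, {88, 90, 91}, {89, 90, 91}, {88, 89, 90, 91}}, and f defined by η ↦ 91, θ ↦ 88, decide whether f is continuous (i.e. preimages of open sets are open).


f is NOT continuous.

Compute f^{-1}(U) for each U ∈ τ_Y:
  U = ∅: f^{-1}(U) = ∅ ∈ τ_X ✓.
  U = {90}: f^{-1}(U) = ∅ ∈ τ_X ✓.
  U = {89, 90}: f^{-1}(U) = ∅ ∈ τ_X ✓.
  U = {90, 91}: f^{-1}(U) = {η} ∉ τ_X ✗.
  U = {88, 90, 91}: f^{-1}(U) = {η, θ} ∈ τ_X ✓.
  U = {89, 90, 91}: f^{-1}(U) = {η} ∉ τ_X ✗.
  U = {88, 89, 90, 91}: f^{-1}(U) = {η, θ} ∈ τ_X ✓.
Found U = {90, 91} with f^{-1}(U) = {η} not in τ_X. Therefore f is NOT continuous.


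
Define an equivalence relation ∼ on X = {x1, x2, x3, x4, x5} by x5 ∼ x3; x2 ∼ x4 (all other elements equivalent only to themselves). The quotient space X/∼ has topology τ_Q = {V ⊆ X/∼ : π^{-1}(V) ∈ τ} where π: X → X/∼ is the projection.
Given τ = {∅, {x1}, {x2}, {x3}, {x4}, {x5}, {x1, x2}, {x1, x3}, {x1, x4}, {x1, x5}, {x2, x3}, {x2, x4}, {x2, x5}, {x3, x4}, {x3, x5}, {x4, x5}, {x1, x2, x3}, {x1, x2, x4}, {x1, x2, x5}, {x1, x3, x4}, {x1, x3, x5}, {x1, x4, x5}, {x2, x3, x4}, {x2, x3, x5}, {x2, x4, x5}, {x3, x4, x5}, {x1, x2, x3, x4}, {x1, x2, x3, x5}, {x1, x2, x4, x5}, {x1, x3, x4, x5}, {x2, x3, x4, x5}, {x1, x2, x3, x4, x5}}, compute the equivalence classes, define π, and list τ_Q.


X/∼ = {[x1], [x2=x4], [x3=x5]}; |τ_Q| = 8.

Equivalence classes: [x1], [x2=x4], [x3=x5].
Quotient map π: X → X/∼ sends x1 ↦ [x1], x2 ↦ [x2=x4], x3 ↦ [x3=x5], x4 ↦ [x2=x4], x5 ↦ [x3=x5].
For each subset V ⊆ X/∼, compute π^{-1}(V) ⊆ X and check whether π^{-1}(V) ∈ τ. V is open in τ_Q iff π^{-1}(V) ∈ τ.
  V = {}: π^{-1}(V) = ∅ ∈ τ ✓.
  V = {[x1]}: π^{-1}(V) = {x1} ∈ τ ✓.
  V = {[x2=x4]}: π^{-1}(V) = {x2, x4} ∈ τ ✓.
  V = {[x1], [x2=x4]}: π^{-1}(V) = {x1, x2, x4} ∈ τ ✓.
  V = {[x3=x5]}: π^{-1}(V) = {x3, x5} ∈ τ ✓.
  V = {[x1], [x3=x5]}: π^{-1}(V) = {x1, x3, x5} ∈ τ ✓.
  V = {[x2=x4], [x3=x5]}: π^{-1}(V) = {x2, x3, x4, x5} ∈ τ ✓.
  V = {[x1], [x2=x4], [x3=x5]}: π^{-1}(V) = {x1, x2, x3, x4, x5} ∈ τ ✓.
Open sets in the quotient: τ_Q = {{}, {[x1]}, {[x2=x4]}, {[x1], [x2=x4]}, {[x3=x5]}, {[x1], [x3=x5]}, {[x2=x4], [x3=x5]}, {[x1], [x2=x4], [x3=x5]}} (8 elements).


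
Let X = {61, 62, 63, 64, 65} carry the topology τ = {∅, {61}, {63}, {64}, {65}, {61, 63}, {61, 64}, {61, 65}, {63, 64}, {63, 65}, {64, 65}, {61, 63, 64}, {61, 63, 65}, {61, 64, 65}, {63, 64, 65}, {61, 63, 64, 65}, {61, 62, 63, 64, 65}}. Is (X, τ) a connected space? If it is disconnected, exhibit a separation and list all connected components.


(X, τ) is connected.

Find clopen sets (U ∈ τ with X ∖ U ∈ τ):
  U = ∅, X ∖ U = {61, 62, 63, 64, 65} — both open, so U is clopen.
  U = {61, 62, 63, 64, 65}, X ∖ U = ∅ — both open, so U is clopen.
Only trivial clopens (∅ and X) exist, so (X, τ) is connected.
Compute connected components by grouping points that agree on all clopens:
  component: {61, 62, 63, 64, 65}


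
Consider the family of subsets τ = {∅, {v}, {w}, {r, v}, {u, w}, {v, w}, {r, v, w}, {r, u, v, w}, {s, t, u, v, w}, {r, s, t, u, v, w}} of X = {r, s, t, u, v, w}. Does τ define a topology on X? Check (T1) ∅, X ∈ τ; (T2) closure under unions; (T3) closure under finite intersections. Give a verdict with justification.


τ is NOT a topology on X.

Axiom (T1): ∅ ∈ τ? Yes; X ∈ τ? Yes.
Axiom (T2/T3): check pairwise unions and intersections of members of τ.
Counterexample for (T2): {v} ∪ {u, w} = {u, v, w} ∉ τ. Therefore τ is NOT a topology.


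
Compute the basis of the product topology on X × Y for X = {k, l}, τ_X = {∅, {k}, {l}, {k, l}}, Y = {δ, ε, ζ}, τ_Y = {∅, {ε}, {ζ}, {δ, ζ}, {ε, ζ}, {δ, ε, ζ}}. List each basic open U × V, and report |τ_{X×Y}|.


Basis B = {∅ × ∅, {k} × {ε}, {k} × {ζ}, {l} × {ε}, {l} × {ζ}, {k} × {δ, ζ}, {k} × {ε, ζ}, {k, l} × {ε}, {k, l} × {ζ}, {l} × {δ, ζ}, {l} × {ε, ζ}, {k} × {δ, ε, ζ}, {l} × {δ, ε, ζ}, {k, l} × {δ, ζ}, {k, l} × {ε, ζ}, {k, l} × {δ, ε, ζ}}; |τ_{X×Y}| = 36.

Enumerate products U × V with U ∈ τ_X, V ∈ τ_Y (deduplicated):
  ∅ × ∅ = {} (∅)
  {k} × {ε} = {(k,ε)}
  {k} × {ζ} = {(k,ζ)}
  {l} × {ε} = {(l,ε)}
  {l} × {ζ} = {(l,ζ)}
  {k} × {δ, ζ} = {(k,δ), (k,ζ)}
  {k} × {ε, ζ} = {(k,ε), (k,ζ)}
  {k, l} × {ε} = {(k,ε), (l,ε)}
  {k, l} × {ζ} = {(k,ζ), (l,ζ)}
  {l} × {δ, ζ} = {(l,δ), (l,ζ)}
  {l} × {ε, ζ} = {(l,ε), (l,ζ)}
  {k} × {δ, ε, ζ} = {(k,δ), (k,ε), (k,ζ)}
  {l} × {δ, ε, ζ} = {(l,δ), (l,ε), (l,ζ)}
  {k, l} × {δ, ζ} = {(k,δ), (k,ζ), (l,δ), (l,ζ)}
  {k, l} × {ε, ζ} = {(k,ε), (k,ζ), (l,ε), (l,ζ)}
  {k, l} × {δ, ε, ζ} = {(k,δ), (k,ε), (k,ζ), (l,δ), (l,ε), (l,ζ)}
These 16 distinct sets form the basis B.
Close under arbitrary unions to get τ_{X×Y}; counting gives |τ_{X×Y}| = 36.


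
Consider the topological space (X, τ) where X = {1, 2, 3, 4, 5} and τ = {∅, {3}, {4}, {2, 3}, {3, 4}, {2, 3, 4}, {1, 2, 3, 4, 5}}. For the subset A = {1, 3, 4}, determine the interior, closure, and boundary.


int(A) = {3, 4}, cl(A) = {1, 2, 3, 4, 5}, ∂A = {1, 2, 5}.

Closed sets in (X, τ) are complements of opens:
  closed(X, τ) = {∅, {1, 5}, {1, 2, 5}, {1, 4, 5}, {1, 2, 3, 5}, {1, 2, 4, 5}, {1, 2, 3, 4, 5}}.
int(A) = ⋃ {U ∈ τ : U ⊆ A}. Opens contained in A: ∅, {3}, {4}, {3, 4}.
Taking the union of these: int(A) = {3, 4}.
cl(A) = ⋂ {C closed : A ⊆ C}. Closed sets containing A: {1, 2, 3, 4, 5}.
Intersecting these: cl(A) = {1, 2, 3, 4, 5}.
∂A = cl(A) ∖ int(A) = {1, 2, 3, 4, 5} ∖ {3, 4} = {1, 2, 5}.


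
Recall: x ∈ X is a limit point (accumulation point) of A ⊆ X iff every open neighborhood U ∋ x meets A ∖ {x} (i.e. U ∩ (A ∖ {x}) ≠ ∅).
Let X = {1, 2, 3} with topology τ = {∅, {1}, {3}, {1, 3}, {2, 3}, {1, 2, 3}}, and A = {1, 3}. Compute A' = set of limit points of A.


A' = {2}

For each x ∈ X, list the open sets U ∈ τ with x ∈ U, then check whether U ∩ (A ∖ {x}) ≠ ∅ for every such U.
  x = 1: open {1} ∋ x has {1} ∩ (A ∖ {1}) = ∅, so x is NOT a limit point.
  x = 2: opens ∋ x are {2, 3}, {1, 2, 3}; each meets A ∖ {2}, so x IS a limit point.
  x = 3: open {3} ∋ x has {3} ∩ (A ∖ {3}) = ∅, so x is NOT a limit point.
Collecting: A' = {2}.


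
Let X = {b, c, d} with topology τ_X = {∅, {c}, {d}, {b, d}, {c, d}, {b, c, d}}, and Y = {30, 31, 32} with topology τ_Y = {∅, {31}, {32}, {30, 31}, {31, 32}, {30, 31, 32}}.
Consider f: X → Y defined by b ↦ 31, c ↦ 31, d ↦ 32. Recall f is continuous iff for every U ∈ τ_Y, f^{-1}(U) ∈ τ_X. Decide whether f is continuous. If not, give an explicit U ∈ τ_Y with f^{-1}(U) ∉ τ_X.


f is NOT continuous.

Compute f^{-1}(U) for each U ∈ τ_Y:
  U = ∅: f^{-1}(U) = ∅ ∈ τ_X ✓.
  U = {31}: f^{-1}(U) = {b, c} ∉ τ_X ✗.
  U = {32}: f^{-1}(U) = {d} ∈ τ_X ✓.
  U = {30, 31}: f^{-1}(U) = {b, c} ∉ τ_X ✗.
  U = {31, 32}: f^{-1}(U) = {b, c, d} ∈ τ_X ✓.
  U = {30, 31, 32}: f^{-1}(U) = {b, c, d} ∈ τ_X ✓.
Found U = {31} with f^{-1}(U) = {b, c} not in τ_X. Therefore f is NOT continuous.


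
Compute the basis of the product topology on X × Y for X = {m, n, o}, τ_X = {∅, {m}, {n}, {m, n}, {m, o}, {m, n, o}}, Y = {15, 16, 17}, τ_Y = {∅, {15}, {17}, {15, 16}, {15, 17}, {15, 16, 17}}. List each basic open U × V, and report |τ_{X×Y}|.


Basis B = {∅ × ∅, {m} × {15}, {m} × {17}, {n} × {15}, {n} × {17}, {m} × {15, 16}, {m} × {15, 17}, {m, n} × {15}, {m, o} × {15}, {m, n} × {17}, {m, o} × {17}, {n} × {15, 16}, {n} × {15, 17}, {m} × {15, 16, 17}, {m, n, o} × {15}, {m, n, o} × {17}, {n} × {15, 16, 17}, {m, n} × {15, 16}, {m, o} × {15, 16}, {m, n} × {15, 17}, {m, o} × {15, 17}, {m, n} × {15, 16, 17}, {m, o} × {15, 16, 17}, {m, n, o} × {15, 16}, {m, n, o} × {15, 17}, {m, n, o} × {15, 16, 17}}; |τ_{X×Y}| = 108.

Enumerate products U × V with U ∈ τ_X, V ∈ τ_Y (deduplicated):
  ∅ × ∅ = {} (∅)
  {m} × {15} = {(m,15)}
  {m} × {17} = {(m,17)}
  {n} × {15} = {(n,15)}
  {n} × {17} = {(n,17)}
  {m} × {15, 16} = {(m,15), (m,16)}
  {m} × {15, 17} = {(m,15), (m,17)}
  {m, n} × {15} = {(m,15), (n,15)}
  {m, o} × {15} = {(m,15), (o,15)}
  {m, n} × {17} = {(m,17), (n,17)}
  {m, o} × {17} = {(m,17), (o,17)}
  {n} × {15, 16} = {(n,15), (n,16)}
  {n} × {15, 17} = {(n,15), (n,17)}
  {m} × {15, 16, 17} = {(m,15), (m,16), (m,17)}
  {m, n, o} × {15} = {(m,15), (n,15), (o,15)}
  {m, n, o} × {17} = {(m,17), (n,17), (o,17)}
  {n} × {15, 16, 17} = {(n,15), (n,16), (n,17)}
  {m, n} × {15, 16} = {(m,15), (m,16), (n,15), (n,16)}
  {m, o} × {15, 16} = {(m,15), (m,16), (o,15), (o,16)}
  {m, n} × {15, 17} = {(m,15), (m,17), (n,15), (n,17)}
  {m, o} × {15, 17} = {(m,15), (m,17), (o,15), (o,17)}
  {m, n} × {15, 16, 17} = {(m,15), (m,16), (m,17), (n,15), (n,16), (n,17)}
  {m, o} × {15, 16, 17} = {(m,15), (m,16), (m,17), (o,15), (o,16), (o,17)}
  {m, n, o} × {15, 16} = {(m,15), (m,16), (n,15), (n,16), (o,15), (o,16)}
  {m, n, o} × {15, 17} = {(m,15), (m,17), (n,15), (n,17), (o,15), (o,17)}
  {m, n, o} × {15, 16, 17} = {(m,15), (m,16), (m,17), (n,15), (n,16), (n,17), (o,15), (o,16), (o,17)}
These 26 distinct sets form the basis B.
Close under arbitrary unions to get τ_{X×Y}; counting gives |τ_{X×Y}| = 108.


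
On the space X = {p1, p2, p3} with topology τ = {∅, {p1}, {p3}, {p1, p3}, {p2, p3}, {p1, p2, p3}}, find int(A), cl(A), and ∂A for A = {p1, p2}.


int(A) = {p1}, cl(A) = {p1, p2}, ∂A = {p2}.

Closed sets in (X, τ) are complements of opens:
  closed(X, τ) = {∅, {p1}, {p2}, {p1, p2}, {p2, p3}, {p1, p2, p3}}.
int(A) = ⋃ {U ∈ τ : U ⊆ A}. Opens contained in A: ∅, {p1}.
Taking the union of these: int(A) = {p1}.
cl(A) = ⋂ {C closed : A ⊆ C}. Closed sets containing A: {p1, p2}, {p1, p2, p3}.
Intersecting these: cl(A) = {p1, p2}.
∂A = cl(A) ∖ int(A) = {p1, p2} ∖ {p1} = {p2}.


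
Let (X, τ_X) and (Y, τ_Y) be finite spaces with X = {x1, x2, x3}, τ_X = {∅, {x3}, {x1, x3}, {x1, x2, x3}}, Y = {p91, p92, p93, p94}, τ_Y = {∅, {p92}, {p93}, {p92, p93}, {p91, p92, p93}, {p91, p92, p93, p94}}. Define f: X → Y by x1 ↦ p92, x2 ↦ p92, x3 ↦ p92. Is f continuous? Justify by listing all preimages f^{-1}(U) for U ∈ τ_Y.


f IS continuous.

Compute f^{-1}(U) for each U ∈ τ_Y:
  U = ∅: f^{-1}(U) = ∅ ∈ τ_X ✓.
  U = {p92}: f^{-1}(U) = {x1, x2, x3} ∈ τ_X ✓.
  U = {p93}: f^{-1}(U) = ∅ ∈ τ_X ✓.
  U = {p92, p93}: f^{-1}(U) = {x1, x2, x3} ∈ τ_X ✓.
  U = {p91, p92, p93}: f^{-1}(U) = {x1, x2, x3} ∈ τ_X ✓.
  U = {p91, p92, p93, p94}: f^{-1}(U) = {x1, x2, x3} ∈ τ_X ✓.
Every preimage lies in τ_X, so f IS continuous.


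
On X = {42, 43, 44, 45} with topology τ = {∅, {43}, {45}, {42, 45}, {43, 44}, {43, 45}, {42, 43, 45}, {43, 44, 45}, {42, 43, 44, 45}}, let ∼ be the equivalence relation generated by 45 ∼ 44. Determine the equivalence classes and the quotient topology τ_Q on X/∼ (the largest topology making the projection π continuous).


X/∼ = {[42], [43], [44=45]}; |τ_Q| = 4.

Equivalence classes: [42], [43], [44=45].
Quotient map π: X → X/∼ sends 42 ↦ [42], 43 ↦ [43], 44 ↦ [44=45], 45 ↦ [44=45].
For each subset V ⊆ X/∼, compute π^{-1}(V) ⊆ X and check whether π^{-1}(V) ∈ τ. V is open in τ_Q iff π^{-1}(V) ∈ τ.
  V = {}: π^{-1}(V) = ∅ ∈ τ ✓.
  V = {[42]}: π^{-1}(V) = {42} ∉ τ ✗.
  V = {[43]}: π^{-1}(V) = {43} ∈ τ ✓.
  V = {[42], [43]}: π^{-1}(V) = {42, 43} ∉ τ ✗.
  V = {[44=45]}: π^{-1}(V) = {44, 45} ∉ τ ✗.
  V = {[42], [44=45]}: π^{-1}(V) = {42, 44, 45} ∉ τ ✗.
  V = {[43], [44=45]}: π^{-1}(V) = {43, 44, 45} ∈ τ ✓.
  V = {[42], [43], [44=45]}: π^{-1}(V) = {42, 43, 44, 45} ∈ τ ✓.
Open sets in the quotient: τ_Q = {{}, {[43]}, {[43], [44=45]}, {[42], [43], [44=45]}} (4 elements).


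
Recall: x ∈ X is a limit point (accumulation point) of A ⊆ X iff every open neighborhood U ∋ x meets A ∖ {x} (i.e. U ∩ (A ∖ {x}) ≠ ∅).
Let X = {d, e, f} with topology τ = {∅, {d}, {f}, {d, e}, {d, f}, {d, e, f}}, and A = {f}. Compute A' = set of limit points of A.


A' = ∅

For each x ∈ X, list the open sets U ∈ τ with x ∈ U, then check whether U ∩ (A ∖ {x}) ≠ ∅ for every such U.
  x = d: open {d} ∋ x has {d} ∩ (A ∖ {d}) = ∅, so x is NOT a limit point.
  x = e: open {d, e} ∋ x has {d, e} ∩ (A ∖ {e}) = ∅, so x is NOT a limit point.
  x = f: open {f} ∋ x has {f} ∩ (A ∖ {f}) = ∅, so x is NOT a limit point.
Collecting: A' = ∅.


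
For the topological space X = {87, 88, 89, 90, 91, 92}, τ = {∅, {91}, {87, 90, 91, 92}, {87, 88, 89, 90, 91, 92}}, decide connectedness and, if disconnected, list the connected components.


(X, τ) is connected.

Find clopen sets (U ∈ τ with X ∖ U ∈ τ):
  U = ∅, X ∖ U = {87, 88, 89, 90, 91, 92} — both open, so U is clopen.
  U = {87, 88, 89, 90, 91, 92}, X ∖ U = ∅ — both open, so U is clopen.
Only trivial clopens (∅ and X) exist, so (X, τ) is connected.
Compute connected components by grouping points that agree on all clopens:
  component: {87, 88, 89, 90, 91, 92}


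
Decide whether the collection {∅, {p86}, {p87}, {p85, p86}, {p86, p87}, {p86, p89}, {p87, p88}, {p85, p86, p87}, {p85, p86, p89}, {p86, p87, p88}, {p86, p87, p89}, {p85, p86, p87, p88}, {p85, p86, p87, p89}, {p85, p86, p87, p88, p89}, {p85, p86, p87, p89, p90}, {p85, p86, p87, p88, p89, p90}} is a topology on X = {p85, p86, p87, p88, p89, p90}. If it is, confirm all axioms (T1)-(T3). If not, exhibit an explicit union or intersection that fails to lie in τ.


τ is NOT a topology on X.

Axiom (T1): ∅ ∈ τ? Yes; X ∈ τ? Yes.
Axiom (T2/T3): check pairwise unions and intersections of members of τ.
Counterexample for (T2): {p86, p89} ∪ {p87, p88} = {p86, p87, p88, p89} ∉ τ. Therefore τ is NOT a topology.


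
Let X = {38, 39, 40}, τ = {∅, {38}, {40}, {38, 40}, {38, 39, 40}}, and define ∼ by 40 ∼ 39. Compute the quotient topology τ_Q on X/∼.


X/∼ = {[38], [39=40]}; |τ_Q| = 3.

Equivalence classes: [38], [39=40].
Quotient map π: X → X/∼ sends 38 ↦ [38], 39 ↦ [39=40], 40 ↦ [39=40].
For each subset V ⊆ X/∼, compute π^{-1}(V) ⊆ X and check whether π^{-1}(V) ∈ τ. V is open in τ_Q iff π^{-1}(V) ∈ τ.
  V = {}: π^{-1}(V) = ∅ ∈ τ ✓.
  V = {[38]}: π^{-1}(V) = {38} ∈ τ ✓.
  V = {[39=40]}: π^{-1}(V) = {39, 40} ∉ τ ✗.
  V = {[38], [39=40]}: π^{-1}(V) = {38, 39, 40} ∈ τ ✓.
Open sets in the quotient: τ_Q = {{}, {[38]}, {[38], [39=40]}} (3 elements).


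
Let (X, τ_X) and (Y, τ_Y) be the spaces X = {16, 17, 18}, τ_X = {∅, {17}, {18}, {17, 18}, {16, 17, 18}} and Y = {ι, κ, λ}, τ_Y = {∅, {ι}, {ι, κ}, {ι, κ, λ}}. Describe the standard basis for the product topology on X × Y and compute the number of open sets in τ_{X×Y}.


Basis B = {∅ × ∅, {17} × {ι}, {18} × {ι}, {17} × {ι, κ}, {17, 18} × {ι}, {18} × {ι, κ}, {16, 17, 18} × {ι}, {17} × {ι, κ, λ}, {18} × {ι, κ, λ}, {17, 18} × {ι, κ}, {16, 17, 18} × {ι, κ}, {17, 18} × {ι, κ, λ}, {16, 17, 18} × {ι, κ, λ}}; |τ_{X×Y}| = 30.

Enumerate products U × V with U ∈ τ_X, V ∈ τ_Y (deduplicated):
  ∅ × ∅ = {} (∅)
  {17} × {ι} = {(17,ι)}
  {18} × {ι} = {(18,ι)}
  {17} × {ι, κ} = {(17,ι), (17,κ)}
  {17, 18} × {ι} = {(17,ι), (18,ι)}
  {18} × {ι, κ} = {(18,ι), (18,κ)}
  {16, 17, 18} × {ι} = {(16,ι), (17,ι), (18,ι)}
  {17} × {ι, κ, λ} = {(17,ι), (17,κ), (17,λ)}
  {18} × {ι, κ, λ} = {(18,ι), (18,κ), (18,λ)}
  {17, 18} × {ι, κ} = {(17,ι), (17,κ), (18,ι), (18,κ)}
  {16, 17, 18} × {ι, κ} = {(16,ι), (16,κ), (17,ι), (17,κ), (18,ι), (18,κ)}
  {17, 18} × {ι, κ, λ} = {(17,ι), (17,κ), (17,λ), (18,ι), (18,κ), (18,λ)}
  {16, 17, 18} × {ι, κ, λ} = {(16,ι), (16,κ), (16,λ), (17,ι), (17,κ), (17,λ), (18,ι), (18,κ), (18,λ)}
These 13 distinct sets form the basis B.
Close under arbitrary unions to get τ_{X×Y}; counting gives |τ_{X×Y}| = 30.


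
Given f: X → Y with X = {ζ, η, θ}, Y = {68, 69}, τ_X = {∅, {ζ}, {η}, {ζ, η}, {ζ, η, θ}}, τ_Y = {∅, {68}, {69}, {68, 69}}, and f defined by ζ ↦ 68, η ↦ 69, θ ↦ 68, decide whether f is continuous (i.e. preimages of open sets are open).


f is NOT continuous.

Compute f^{-1}(U) for each U ∈ τ_Y:
  U = ∅: f^{-1}(U) = ∅ ∈ τ_X ✓.
  U = {68}: f^{-1}(U) = {ζ, θ} ∉ τ_X ✗.
  U = {69}: f^{-1}(U) = {η} ∈ τ_X ✓.
  U = {68, 69}: f^{-1}(U) = {ζ, η, θ} ∈ τ_X ✓.
Found U = {68} with f^{-1}(U) = {ζ, θ} not in τ_X. Therefore f is NOT continuous.


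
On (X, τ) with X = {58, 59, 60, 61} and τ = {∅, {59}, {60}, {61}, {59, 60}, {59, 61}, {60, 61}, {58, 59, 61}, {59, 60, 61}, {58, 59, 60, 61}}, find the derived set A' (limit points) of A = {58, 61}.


A' = {58}

For each x ∈ X, list the open sets U ∈ τ with x ∈ U, then check whether U ∩ (A ∖ {x}) ≠ ∅ for every such U.
  x = 58: opens ∋ x are {58, 59, 61}, {58, 59, 60, 61}; each meets A ∖ {58}, so x IS a limit point.
  x = 59: open {59} ∋ x has {59} ∩ (A ∖ {59}) = ∅, so x is NOT a limit point.
  x = 60: open {60} ∋ x has {60} ∩ (A ∖ {60}) = ∅, so x is NOT a limit point.
  x = 61: open {61} ∋ x has {61} ∩ (A ∖ {61}) = ∅, so x is NOT a limit point.
Collecting: A' = {58}.


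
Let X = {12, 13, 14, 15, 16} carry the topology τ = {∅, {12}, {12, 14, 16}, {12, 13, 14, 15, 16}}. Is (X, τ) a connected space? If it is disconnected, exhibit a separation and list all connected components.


(X, τ) is connected.

Find clopen sets (U ∈ τ with X ∖ U ∈ τ):
  U = ∅, X ∖ U = {12, 13, 14, 15, 16} — both open, so U is clopen.
  U = {12, 13, 14, 15, 16}, X ∖ U = ∅ — both open, so U is clopen.
Only trivial clopens (∅ and X) exist, so (X, τ) is connected.
Compute connected components by grouping points that agree on all clopens:
  component: {12, 13, 14, 15, 16}


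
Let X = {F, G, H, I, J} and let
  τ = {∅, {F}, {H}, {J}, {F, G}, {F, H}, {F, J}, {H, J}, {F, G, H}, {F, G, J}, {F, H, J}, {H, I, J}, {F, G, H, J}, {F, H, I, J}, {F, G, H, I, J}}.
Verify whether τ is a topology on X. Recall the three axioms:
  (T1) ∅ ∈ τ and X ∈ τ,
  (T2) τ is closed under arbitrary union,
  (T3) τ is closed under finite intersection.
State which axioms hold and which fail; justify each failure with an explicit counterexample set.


τ IS a topology on X.

Axiom (T1): ∅ ∈ τ? Yes; X ∈ τ? Yes.
Axiom (T2/T3): check pairwise unions and intersections of members of τ.
All pairwise intersections and unions checked — each lies in τ. Therefore τ satisfies (T1), (T2), (T3): it IS a topology on X.


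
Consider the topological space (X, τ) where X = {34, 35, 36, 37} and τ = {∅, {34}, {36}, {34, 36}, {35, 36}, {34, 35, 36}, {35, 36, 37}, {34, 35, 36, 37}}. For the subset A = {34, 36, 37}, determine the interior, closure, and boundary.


int(A) = {34, 36}, cl(A) = {34, 35, 36, 37}, ∂A = {35, 37}.

Closed sets in (X, τ) are complements of opens:
  closed(X, τ) = {∅, {34}, {37}, {34, 37}, {35, 37}, {34, 35, 37}, {35, 36, 37}, {34, 35, 36, 37}}.
int(A) = ⋃ {U ∈ τ : U ⊆ A}. Opens contained in A: ∅, {34}, {36}, {34, 36}.
Taking the union of these: int(A) = {34, 36}.
cl(A) = ⋂ {C closed : A ⊆ C}. Closed sets containing A: {34, 35, 36, 37}.
Intersecting these: cl(A) = {34, 35, 36, 37}.
∂A = cl(A) ∖ int(A) = {34, 35, 36, 37} ∖ {34, 36} = {35, 37}.


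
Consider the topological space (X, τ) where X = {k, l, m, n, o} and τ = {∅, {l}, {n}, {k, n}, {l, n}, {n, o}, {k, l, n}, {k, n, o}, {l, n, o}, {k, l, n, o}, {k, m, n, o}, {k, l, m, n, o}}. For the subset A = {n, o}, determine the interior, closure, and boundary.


int(A) = {n, o}, cl(A) = {k, m, n, o}, ∂A = {k, m}.

Closed sets in (X, τ) are complements of opens:
  closed(X, τ) = {∅, {l}, {m}, {k, m}, {l, m}, {m, o}, {k, l, m}, {k, m, o}, {l, m, o}, {k, l, m, o}, {k, m, n, o}, {k, l, m, n, o}}.
int(A) = ⋃ {U ∈ τ : U ⊆ A}. Opens contained in A: ∅, {n}, {n, o}.
Taking the union of these: int(A) = {n, o}.
cl(A) = ⋂ {C closed : A ⊆ C}. Closed sets containing A: {k, m, n, o}, {k, l, m, n, o}.
Intersecting these: cl(A) = {k, m, n, o}.
∂A = cl(A) ∖ int(A) = {k, m, n, o} ∖ {n, o} = {k, m}.


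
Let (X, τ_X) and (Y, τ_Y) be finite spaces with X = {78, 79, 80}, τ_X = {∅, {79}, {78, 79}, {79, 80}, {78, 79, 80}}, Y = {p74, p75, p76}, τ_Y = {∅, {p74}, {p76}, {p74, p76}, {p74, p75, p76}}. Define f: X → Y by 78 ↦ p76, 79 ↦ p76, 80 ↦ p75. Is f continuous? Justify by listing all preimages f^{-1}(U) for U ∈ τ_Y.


f IS continuous.

Compute f^{-1}(U) for each U ∈ τ_Y:
  U = ∅: f^{-1}(U) = ∅ ∈ τ_X ✓.
  U = {p74}: f^{-1}(U) = ∅ ∈ τ_X ✓.
  U = {p76}: f^{-1}(U) = {78, 79} ∈ τ_X ✓.
  U = {p74, p76}: f^{-1}(U) = {78, 79} ∈ τ_X ✓.
  U = {p74, p75, p76}: f^{-1}(U) = {78, 79, 80} ∈ τ_X ✓.
Every preimage lies in τ_X, so f IS continuous.


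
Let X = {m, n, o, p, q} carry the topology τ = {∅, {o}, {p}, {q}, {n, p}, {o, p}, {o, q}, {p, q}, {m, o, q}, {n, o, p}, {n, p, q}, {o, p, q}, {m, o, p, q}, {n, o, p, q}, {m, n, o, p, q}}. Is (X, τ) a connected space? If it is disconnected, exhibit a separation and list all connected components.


(X, τ) is disconnected; components = [{n, p}, {m, o, q}].

Find clopen sets (U ∈ τ with X ∖ U ∈ τ):
  U = ∅, X ∖ U = {m, n, o, p, q} — both open, so U is clopen.
  U = {n, p}, X ∖ U = {m, o, q} — both open, so U is clopen.
  U = {m, o, q}, X ∖ U = {n, p} — both open, so U is clopen.
  U = {m, n, o, p, q}, X ∖ U = ∅ — both open, so U is clopen.
Nontrivial clopen(s) exist: e.g. {n, p}. So (X, τ) is disconnected.
Compute connected components by grouping points that agree on all clopens:
  component: {n, p}
  component: {m, o, q}


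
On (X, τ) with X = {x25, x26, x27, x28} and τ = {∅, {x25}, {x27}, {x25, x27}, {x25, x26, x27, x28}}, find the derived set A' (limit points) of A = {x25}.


A' = {x26, x28}

For each x ∈ X, list the open sets U ∈ τ with x ∈ U, then check whether U ∩ (A ∖ {x}) ≠ ∅ for every such U.
  x = x25: open {x25} ∋ x has {x25} ∩ (A ∖ {x25}) = ∅, so x is NOT a limit point.
  x = x26: opens ∋ x are {x25, x26, x27, x28}; each meets A ∖ {x26}, so x IS a limit point.
  x = x27: open {x27} ∋ x has {x27} ∩ (A ∖ {x27}) = ∅, so x is NOT a limit point.
  x = x28: opens ∋ x are {x25, x26, x27, x28}; each meets A ∖ {x28}, so x IS a limit point.
Collecting: A' = {x26, x28}.
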